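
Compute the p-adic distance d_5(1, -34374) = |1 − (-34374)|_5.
d_5(1, -34374) = 1/3125

Step 1 — x − y = 1 − (-34374) = 34375. Step 2 — v_5(34375) = 5 (factor: 34375 = (5^5 · 11); the sign does not affect v_p). Step 3 — |x − y|_5 = 5^{-5} = 1/3125.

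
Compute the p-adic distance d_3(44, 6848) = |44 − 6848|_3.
d_3(44, 6848) = 1/243

Step 1 — x − y = 44 − 6848 = -6804. Step 2 — v_3(-6804) = 5 (factor: -6804 = −(3^5 · 28); the sign does not affect v_p). Step 3 — |x − y|_3 = 3^{-5} = 1/243.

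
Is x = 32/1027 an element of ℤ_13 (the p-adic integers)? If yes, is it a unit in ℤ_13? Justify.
x ∉ ℤ_13 (v_13(x) = -1 < 0)

ℤ_13 = {x ∈ ℚ_13 : v_13(x) ≥ 0} and ℤ_13^× = {x ∈ ℤ_13 : v_13(x) = 0}. Here v_13(32/1027) = v_13(num) − v_13(den) = -1; compare against these criteria.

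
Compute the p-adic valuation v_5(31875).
v_5(31875) = 4

v_5(n) is the largest exponent k such that 5^k divides n. Factor out: 31875 = 5^4 · 51. (Sign doesn't affect v_p.) So v_5(31875) = 4.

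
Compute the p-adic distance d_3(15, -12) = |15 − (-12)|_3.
d_3(15, -12) = 1/27

Step 1 — x − y = 15 − (-12) = 27. Step 2 — v_3(27) = 3 (factor: 27 = (3^3 · 1); the sign does not affect v_p). Step 3 — |x − y|_3 = 3^{-3} = 1/27.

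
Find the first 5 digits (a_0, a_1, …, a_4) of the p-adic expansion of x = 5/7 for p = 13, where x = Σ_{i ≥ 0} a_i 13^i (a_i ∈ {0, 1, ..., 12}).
(a_0, …, a_4) = (10, 3, 9, 3, 9)

v_13(5/7) = 0 (numerator and denominator both coprime to 13), so x ∈ ℤ_13^×. Compute digits iteratively via a_i = x_i mod 13, x_{i+1} = (x_i − a_i)/13, with x_0 = x:
  x_0 = 5/7;  a_0 = 10;  x_1 = (x_0 − 10)/13 = -5/7
  x_1 = -5/7;  a_1 = 3;  x_2 = (x_1 − 3)/13 = -2/7
  x_2 = -2/7;  a_2 = 9;  x_3 = (x_2 − 9)/13 = -5/7
  x_3 = -5/7;  a_3 = 3;  x_4 = (x_3 − 3)/13 = -2/7
  x_4 = -2/7;  a_4 = 9;  x_5 = (x_4 − 9)/13 = -5/7
Digits: (10, 3, 9, 3, 9).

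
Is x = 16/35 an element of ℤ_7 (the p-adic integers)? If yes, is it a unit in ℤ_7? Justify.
x ∉ ℤ_7 (v_7(x) = -1 < 0)

ℤ_7 = {x ∈ ℚ_7 : v_7(x) ≥ 0} and ℤ_7^× = {x ∈ ℤ_7 : v_7(x) = 0}. Here v_7(16/35) = v_7(num) − v_7(den) = -1; compare against these criteria.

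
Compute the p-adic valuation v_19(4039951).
v_19(4039951) = 4

v_19(n) is the largest exponent k such that 19^k divides n. Factor out: 4039951 = 19^4 · 31. (Sign doesn't affect v_p.) So v_19(4039951) = 4.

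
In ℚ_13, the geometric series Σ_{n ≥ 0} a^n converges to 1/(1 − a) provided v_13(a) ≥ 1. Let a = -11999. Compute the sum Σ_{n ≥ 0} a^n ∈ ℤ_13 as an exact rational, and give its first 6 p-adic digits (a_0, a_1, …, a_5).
Σ a^n = 1/(1 − a) = 1/12000;  first 6 digits = (1, 0, 7, 7, 9, 10)

v_13(a) = 2 ≥ 1, so the series converges in ℤ_13 to 1/(1 − a) = 1/(1 − (-11999)) = 1/12000. Expand this rational in ℤ_13: compute digits iteratively via d_i = x_i mod 13, x_{i+1} = (x_i − d_i)/13. The first 6 digits are (1, 0, 7, 7, 9, 10).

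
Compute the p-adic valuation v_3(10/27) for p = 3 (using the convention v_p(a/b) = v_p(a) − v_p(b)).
v_3(10/27) = -3

Factor powers of 3 from the numerator and denominator of the reduced fraction: 10 = 3^0 · 10 and 27 = 3^3 · 1. Apply v_p(a/b) = v_p(a) − v_p(b): v_3(10/27) = 0 − 3 = -3.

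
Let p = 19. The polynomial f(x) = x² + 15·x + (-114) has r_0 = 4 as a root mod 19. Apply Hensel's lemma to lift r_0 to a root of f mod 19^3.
r_2 = 3804 (mod 6859)

Hensel: r_{i+1} = r_i − f(r_i)·(f′(r_i))^{-1} mod 19^{i+2}, f′(x) = 2x + 15. Iterate:
  r_0 = 4 (mod 19)
  r_1 = 194 (mod 361)
  r_2 = 3804 (mod 6859)
Final: r = 3804 satisfies f(r) ≡ 0 mod 19^3.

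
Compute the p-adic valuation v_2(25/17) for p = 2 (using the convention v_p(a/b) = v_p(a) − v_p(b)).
v_2(25/17) = 0

Factor powers of 2 from the numerator and denominator of the reduced fraction: 25 = 2^0 · 25 and 17 = 2^0 · 17. Apply v_p(a/b) = v_p(a) − v_p(b): v_2(25/17) = 0 − 0 = 0.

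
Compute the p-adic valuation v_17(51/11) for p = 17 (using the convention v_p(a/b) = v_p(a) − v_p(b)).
v_17(51/11) = 1

Factor powers of 17 from the numerator and denominator of the reduced fraction: 51 = 17^1 · 3 and 11 = 17^0 · 11. Apply v_p(a/b) = v_p(a) − v_p(b): v_17(51/11) = 1 − 0 = 1.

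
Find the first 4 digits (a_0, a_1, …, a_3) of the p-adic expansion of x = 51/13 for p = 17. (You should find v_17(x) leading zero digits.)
(a_0, …, a_3) = (0, 12, 15, 3)

v_17(51/13) = 1, so a_0 = ... = a_0 = 0. Factor out: x = 17^1 · u with u = 3/13 a unit in ℤ_17. Expand u iteratively via a_{v+i} = u_i mod 17, u_{i+1} = (u_i − a_{v+i})/17:
  u_0 = 3/13;  a_1 = 12;  u_1 = (u_0 − 12)/17 = -9/13
  u_1 = -9/13;  a_2 = 15;  u_2 = (u_1 − 15)/17 = -12/13
  u_2 = -12/13;  a_3 = 3;  u_3 = (u_2 − 3)/17 = -3/13
Digits: (0, 12, 15, 3).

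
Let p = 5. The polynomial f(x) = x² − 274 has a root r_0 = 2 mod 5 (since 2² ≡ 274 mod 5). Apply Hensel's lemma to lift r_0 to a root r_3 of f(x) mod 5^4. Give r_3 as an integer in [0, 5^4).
r_3 = 157 (mod 625)

Hensel's recurrence: r_{i+1} = r_i − f(r_i)·(f′(r_i))^{-1} mod 5^{i+2}, with f′(x) = 2x. Iterate:
  r_0 = 2 (mod 5)
  r_1 = 7 (mod 25)
  r_2 = 32 (mod 125)
  r_3 = 157 (mod 625)
Final: r_3 = 157, and one checks f(r_3) ≡ 0 mod 5^4.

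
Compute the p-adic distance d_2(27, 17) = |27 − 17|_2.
d_2(27, 17) = 1/2

Step 1 — x − y = 27 − 17 = 10. Step 2 — v_2(10) = 1 (factor: 10 = (2^1 · 5); the sign does not affect v_p). Step 3 — |x − y|_2 = 2^{-1} = 1/2.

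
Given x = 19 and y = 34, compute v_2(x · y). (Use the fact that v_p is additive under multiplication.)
v_2(646) = 1

v_p(x) = 0 (factor: 19 = 2^0 · 19); v_p(y) = 1 (factor: 34 = 2^1 · 17). Additivity: v_p(xy) = v_p(x) + v_p(y) = 0 + 1 = 1. (Direct check: xy = 646 = 2^1 · (323).)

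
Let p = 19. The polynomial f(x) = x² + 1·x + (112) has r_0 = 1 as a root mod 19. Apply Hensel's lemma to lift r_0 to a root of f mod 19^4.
r_3 = 1768 (mod 130321)

Hensel: r_{i+1} = r_i − f(r_i)·(f′(r_i))^{-1} mod 19^{i+2}, f′(x) = 2x + 1. Iterate:
  r_0 = 1 (mod 19)
  r_1 = 324 (mod 361)
  r_2 = 1768 (mod 6859)
  r_3 = 1768 (mod 130321)
Final: r = 1768 satisfies f(r) ≡ 0 mod 19^4.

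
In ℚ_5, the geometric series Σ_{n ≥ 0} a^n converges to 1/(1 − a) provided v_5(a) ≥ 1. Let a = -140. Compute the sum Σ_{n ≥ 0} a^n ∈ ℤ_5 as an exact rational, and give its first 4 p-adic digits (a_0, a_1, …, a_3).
Σ a^n = 1/(1 − a) = 1/141;  first 4 digits = (1, 2, 3, 3)

v_5(a) = 1 ≥ 1, so the series converges in ℤ_5 to 1/(1 − a) = 1/(1 − (-140)) = 1/141. Expand this rational in ℤ_5: compute digits iteratively via d_i = x_i mod 5, x_{i+1} = (x_i − d_i)/5. The first 4 digits are (1, 2, 3, 3).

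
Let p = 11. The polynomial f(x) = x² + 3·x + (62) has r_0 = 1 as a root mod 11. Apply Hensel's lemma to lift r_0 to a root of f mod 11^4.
r_3 = 12475 (mod 14641)

Hensel: r_{i+1} = r_i − f(r_i)·(f′(r_i))^{-1} mod 11^{i+2}, f′(x) = 2x + 3. Iterate:
  r_0 = 1 (mod 11)
  r_1 = 12 (mod 121)
  r_2 = 496 (mod 1331)
  r_3 = 12475 (mod 14641)
Final: r = 12475 satisfies f(r) ≡ 0 mod 11^4.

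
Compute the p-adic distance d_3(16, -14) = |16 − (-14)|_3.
d_3(16, -14) = 1/3

Step 1 — x − y = 16 − (-14) = 30. Step 2 — v_3(30) = 1 (factor: 30 = (3^1 · 10); the sign does not affect v_p). Step 3 — |x − y|_3 = 3^{-1} = 1/3.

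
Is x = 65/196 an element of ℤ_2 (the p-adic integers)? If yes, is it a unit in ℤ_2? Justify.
x ∉ ℤ_2 (v_2(x) = -2 < 0)

ℤ_2 = {x ∈ ℚ_2 : v_2(x) ≥ 0} and ℤ_2^× = {x ∈ ℤ_2 : v_2(x) = 0}. Here v_2(65/196) = v_2(num) − v_2(den) = -2; compare against these criteria.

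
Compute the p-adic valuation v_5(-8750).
v_5(-8750) = 4

v_5(n) is the largest exponent k such that 5^k divides n. Factor out: -8750 = -5^4 · 14. (Sign doesn't affect v_p.) So v_5(-8750) = 4.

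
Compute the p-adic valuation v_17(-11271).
v_17(-11271) = 2

v_17(n) is the largest exponent k such that 17^k divides n. Factor out: -11271 = -17^2 · 39. (Sign doesn't affect v_p.) So v_17(-11271) = 2.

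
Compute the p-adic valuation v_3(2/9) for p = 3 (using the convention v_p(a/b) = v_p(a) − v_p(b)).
v_3(2/9) = -2

Factor powers of 3 from the numerator and denominator of the reduced fraction: 2 = 3^0 · 2 and 9 = 3^2 · 1. Apply v_p(a/b) = v_p(a) − v_p(b): v_3(2/9) = 0 − 2 = -2.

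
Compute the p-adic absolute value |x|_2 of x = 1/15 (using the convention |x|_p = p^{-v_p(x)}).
|1/15|_2 = 1

Step 1 — compute v_2(x) by factoring powers of 2 out of the numerator and denominator: v_2(1/15) = 0. Step 2 — apply |x|_p = p^{-v_p(x)} = 2^{0} = 1.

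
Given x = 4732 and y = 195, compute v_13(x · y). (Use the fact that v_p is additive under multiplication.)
v_13(922740) = 3

v_p(x) = 2 (factor: 4732 = 13^2 · 28); v_p(y) = 1 (factor: 195 = 13^1 · 15). Additivity: v_p(xy) = v_p(x) + v_p(y) = 2 + 1 = 3. (Direct check: xy = 922740 = 13^3 · (420).)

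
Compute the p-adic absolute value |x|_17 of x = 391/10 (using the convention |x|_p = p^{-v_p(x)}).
|391/10|_17 = 1/17

Step 1 — compute v_17(x) by factoring powers of 17 out of the numerator and denominator: v_17(391/10) = 1. Step 2 — apply |x|_p = p^{-v_p(x)} = 17^{-1} = 1/17.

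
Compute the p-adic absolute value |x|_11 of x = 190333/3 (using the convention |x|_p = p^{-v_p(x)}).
|190333/3|_11 = 1/14641

Step 1 — compute v_11(x) by factoring powers of 11 out of the numerator and denominator: v_11(190333/3) = 4. Step 2 — apply |x|_p = p^{-v_p(x)} = 11^{-4} = 1/14641.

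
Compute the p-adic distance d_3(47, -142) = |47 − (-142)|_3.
d_3(47, -142) = 1/27

Step 1 — x − y = 47 − (-142) = 189. Step 2 — v_3(189) = 3 (factor: 189 = (3^3 · 7); the sign does not affect v_p). Step 3 — |x − y|_3 = 3^{-3} = 1/27.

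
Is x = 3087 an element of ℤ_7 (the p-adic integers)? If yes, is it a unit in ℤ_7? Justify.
x ∈ ℤ_7 but not a unit; v_7(x) = 3 > 0

ℤ_7 = {x ∈ ℚ_7 : v_7(x) ≥ 0} and ℤ_7^× = {x ∈ ℤ_7 : v_7(x) = 0}. Here v_7(3087) = v_7(num) − v_7(den) = 3; compare against these criteria.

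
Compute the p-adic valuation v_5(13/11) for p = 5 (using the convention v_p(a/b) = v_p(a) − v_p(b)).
v_5(13/11) = 0

Factor powers of 5 from the numerator and denominator of the reduced fraction: 13 = 5^0 · 13 and 11 = 5^0 · 11. Apply v_p(a/b) = v_p(a) − v_p(b): v_5(13/11) = 0 − 0 = 0.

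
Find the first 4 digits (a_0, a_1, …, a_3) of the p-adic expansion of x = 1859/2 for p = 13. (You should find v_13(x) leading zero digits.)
(a_0, …, a_3) = (0, 0, 12, 6)

v_13(1859/2) = 2, so a_0 = ... = a_1 = 0. Factor out: x = 13^2 · u with u = 11/2 a unit in ℤ_13. Expand u iteratively via a_{v+i} = u_i mod 13, u_{i+1} = (u_i − a_{v+i})/13:
  u_0 = 11/2;  a_2 = 12;  u_1 = (u_0 − 12)/13 = -1/2
  u_1 = -1/2;  a_3 = 6;  u_2 = (u_1 − 6)/13 = -1/2
Digits: (0, 0, 12, 6).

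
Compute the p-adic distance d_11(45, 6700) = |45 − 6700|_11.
d_11(45, 6700) = 1/1331

Step 1 — x − y = 45 − 6700 = -6655. Step 2 — v_11(-6655) = 3 (factor: -6655 = −(11^3 · 5); the sign does not affect v_p). Step 3 — |x − y|_11 = 11^{-3} = 1/1331.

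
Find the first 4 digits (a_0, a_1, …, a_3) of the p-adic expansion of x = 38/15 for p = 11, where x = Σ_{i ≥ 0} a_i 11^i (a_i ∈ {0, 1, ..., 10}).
(a_0, …, a_3) = (4, 5, 1, 5)

v_11(38/15) = 0 (numerator and denominator both coprime to 11), so x ∈ ℤ_11^×. Compute digits iteratively via a_i = x_i mod 11, x_{i+1} = (x_i − a_i)/11, with x_0 = x:
  x_0 = 38/15;  a_0 = 4;  x_1 = (x_0 − 4)/11 = -2/15
  x_1 = -2/15;  a_1 = 5;  x_2 = (x_1 − 5)/11 = -7/15
  x_2 = -7/15;  a_2 = 1;  x_3 = (x_2 − 1)/11 = -2/15
  x_3 = -2/15;  a_3 = 5;  x_4 = (x_3 − 5)/11 = -7/15
Digits: (4, 5, 1, 5).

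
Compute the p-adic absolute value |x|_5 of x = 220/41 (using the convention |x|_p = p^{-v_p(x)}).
|220/41|_5 = 1/5

Step 1 — compute v_5(x) by factoring powers of 5 out of the numerator and denominator: v_5(220/41) = 1. Step 2 — apply |x|_p = p^{-v_p(x)} = 5^{-1} = 1/5.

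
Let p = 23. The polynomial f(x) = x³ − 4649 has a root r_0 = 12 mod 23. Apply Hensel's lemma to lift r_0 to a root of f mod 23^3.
r_2 = 4083 (mod 12167)

Hensel: r_{i+1} = r_i − f(r_i)/f′(r_i) mod 23^{i+2}, where f′(x) = 3x². Iterate:
  r_0 = 12 (mod 23)
  r_1 = 380 (mod 529)
  r_2 = 4083 (mod 12167)
Final: r = 4083 with f(r) ≡ 0 mod 23^3.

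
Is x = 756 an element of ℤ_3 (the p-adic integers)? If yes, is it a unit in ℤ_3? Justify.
x ∈ ℤ_3 but not a unit; v_3(x) = 3 > 0

ℤ_3 = {x ∈ ℚ_3 : v_3(x) ≥ 0} and ℤ_3^× = {x ∈ ℤ_3 : v_3(x) = 0}. Here v_3(756) = v_3(num) − v_3(den) = 3; compare against these criteria.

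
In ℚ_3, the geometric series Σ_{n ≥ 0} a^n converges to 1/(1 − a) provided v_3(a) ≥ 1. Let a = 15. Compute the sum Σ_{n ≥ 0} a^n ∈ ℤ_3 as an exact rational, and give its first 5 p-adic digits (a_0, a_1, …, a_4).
Σ a^n = 1/(1 − a) = -1/14;  first 5 digits = (1, 2, 2, 1, 0)

v_3(a) = 1 ≥ 1, so the series converges in ℤ_3 to 1/(1 − a) = 1/(1 − 15) = -1/14. Expand this rational in ℤ_3: compute digits iteratively via d_i = x_i mod 3, x_{i+1} = (x_i − d_i)/3. The first 5 digits are (1, 2, 2, 1, 0).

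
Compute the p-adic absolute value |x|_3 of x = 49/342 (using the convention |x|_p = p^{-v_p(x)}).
|49/342|_3 = 9

Step 1 — compute v_3(x) by factoring powers of 3 out of the numerator and denominator: v_3(49/342) = -2. Step 2 — apply |x|_p = p^{-v_p(x)} = 3^{2} = 9.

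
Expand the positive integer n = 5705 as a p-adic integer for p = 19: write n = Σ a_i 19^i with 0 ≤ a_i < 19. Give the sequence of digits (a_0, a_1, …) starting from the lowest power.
(a_0, a_1, …) = (5, 15, 15)

Repeated division by 19 gives the digits low-to-high: 5705 = 5 + 15·19^1 + 15·19^2. Digit sequence: (5, 15, 15).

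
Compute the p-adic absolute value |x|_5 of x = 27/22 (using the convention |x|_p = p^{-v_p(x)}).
|27/22|_5 = 1

Step 1 — compute v_5(x) by factoring powers of 5 out of the numerator and denominator: v_5(27/22) = 0. Step 2 — apply |x|_p = p^{-v_p(x)} = 5^{0} = 1.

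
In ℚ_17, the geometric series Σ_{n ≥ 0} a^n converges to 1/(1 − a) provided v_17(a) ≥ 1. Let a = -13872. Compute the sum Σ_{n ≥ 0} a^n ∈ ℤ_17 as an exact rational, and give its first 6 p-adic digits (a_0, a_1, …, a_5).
Σ a^n = 1/(1 − a) = 1/13873;  first 6 digits = (1, 0, 3, 14, 8, 16)

v_17(a) = 2 ≥ 1, so the series converges in ℤ_17 to 1/(1 − a) = 1/(1 − (-13872)) = 1/13873. Expand this rational in ℤ_17: compute digits iteratively via d_i = x_i mod 17, x_{i+1} = (x_i − d_i)/17. The first 6 digits are (1, 0, 3, 14, 8, 16).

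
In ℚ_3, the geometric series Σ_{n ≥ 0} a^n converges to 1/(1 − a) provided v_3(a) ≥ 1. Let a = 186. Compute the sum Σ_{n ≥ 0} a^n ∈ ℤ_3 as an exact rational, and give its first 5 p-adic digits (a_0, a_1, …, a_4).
Σ a^n = 1/(1 − a) = -1/185;  first 5 digits = (1, 2, 0, 0, 1)

v_3(a) = 1 ≥ 1, so the series converges in ℤ_3 to 1/(1 − a) = 1/(1 − 186) = -1/185. Expand this rational in ℤ_3: compute digits iteratively via d_i = x_i mod 3, x_{i+1} = (x_i − d_i)/3. The first 5 digits are (1, 2, 0, 0, 1).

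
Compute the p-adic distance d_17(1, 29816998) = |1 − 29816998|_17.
d_17(1, 29816998) = 1/1419857

Step 1 — x − y = 1 − 29816998 = -29816997. Step 2 — v_17(-29816997) = 5 (factor: -29816997 = −(17^5 · 21); the sign does not affect v_p). Step 3 — |x − y|_17 = 17^{-5} = 1/1419857.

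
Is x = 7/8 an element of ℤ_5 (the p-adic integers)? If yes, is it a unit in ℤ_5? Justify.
x ∈ ℤ_5^× (unit); v_5(x) = 0

ℤ_5 = {x ∈ ℚ_5 : v_5(x) ≥ 0} and ℤ_5^× = {x ∈ ℤ_5 : v_5(x) = 0}. Here v_5(7/8) = v_5(num) − v_5(den) = 0; compare against these criteria.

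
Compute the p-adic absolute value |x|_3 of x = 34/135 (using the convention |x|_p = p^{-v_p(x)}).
|34/135|_3 = 27

Step 1 — compute v_3(x) by factoring powers of 3 out of the numerator and denominator: v_3(34/135) = -3. Step 2 — apply |x|_p = p^{-v_p(x)} = 3^{3} = 27.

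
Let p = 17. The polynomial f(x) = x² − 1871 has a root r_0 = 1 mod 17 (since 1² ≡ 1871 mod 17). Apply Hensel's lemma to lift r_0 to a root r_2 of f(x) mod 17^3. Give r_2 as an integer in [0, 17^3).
r_2 = 3537 (mod 4913)

Hensel's recurrence: r_{i+1} = r_i − f(r_i)·(f′(r_i))^{-1} mod 17^{i+2}, with f′(x) = 2x. Iterate:
  r_0 = 1 (mod 17)
  r_1 = 69 (mod 289)
  r_2 = 3537 (mod 4913)
Final: r_2 = 3537, and one checks f(r_2) ≡ 0 mod 17^3.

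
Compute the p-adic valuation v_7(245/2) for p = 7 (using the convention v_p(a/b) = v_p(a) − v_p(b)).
v_7(245/2) = 2

Factor powers of 7 from the numerator and denominator of the reduced fraction: 245 = 7^2 · 5 and 2 = 7^0 · 2. Apply v_p(a/b) = v_p(a) − v_p(b): v_7(245/2) = 2 − 0 = 2.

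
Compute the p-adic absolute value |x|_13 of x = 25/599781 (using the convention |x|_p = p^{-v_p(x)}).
|25/599781|_13 = 28561

Step 1 — compute v_13(x) by factoring powers of 13 out of the numerator and denominator: v_13(25/599781) = -4. Step 2 — apply |x|_p = p^{-v_p(x)} = 13^{4} = 28561.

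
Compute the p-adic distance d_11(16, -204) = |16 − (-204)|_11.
d_11(16, -204) = 1/11

Step 1 — x − y = 16 − (-204) = 220. Step 2 — v_11(220) = 1 (factor: 220 = (11^1 · 20); the sign does not affect v_p). Step 3 — |x − y|_11 = 11^{-1} = 1/11.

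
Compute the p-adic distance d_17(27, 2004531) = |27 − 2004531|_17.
d_17(27, 2004531) = 1/83521

Step 1 — x − y = 27 − 2004531 = -2004504. Step 2 — v_17(-2004504) = 4 (factor: -2004504 = −(17^4 · 24); the sign does not affect v_p). Step 3 — |x − y|_17 = 17^{-4} = 1/83521.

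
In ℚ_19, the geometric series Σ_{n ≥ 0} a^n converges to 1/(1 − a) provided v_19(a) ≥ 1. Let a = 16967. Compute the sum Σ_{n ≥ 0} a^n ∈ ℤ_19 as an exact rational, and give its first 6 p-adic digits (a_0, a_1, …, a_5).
Σ a^n = 1/(1 − a) = -1/16966;  first 6 digits = (1, 0, 9, 2, 5, 2)

v_19(a) = 2 ≥ 1, so the series converges in ℤ_19 to 1/(1 − a) = 1/(1 − 16967) = -1/16966. Expand this rational in ℤ_19: compute digits iteratively via d_i = x_i mod 19, x_{i+1} = (x_i − d_i)/19. The first 6 digits are (1, 0, 9, 2, 5, 2).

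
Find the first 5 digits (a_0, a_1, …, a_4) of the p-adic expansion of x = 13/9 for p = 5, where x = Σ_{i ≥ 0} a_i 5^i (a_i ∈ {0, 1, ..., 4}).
(a_0, …, a_4) = (2, 1, 2, 4, 3)

v_5(13/9) = 0 (numerator and denominator both coprime to 5), so x ∈ ℤ_5^×. Compute digits iteratively via a_i = x_i mod 5, x_{i+1} = (x_i − a_i)/5, with x_0 = x:
  x_0 = 13/9;  a_0 = 2;  x_1 = (x_0 − 2)/5 = -1/9
  x_1 = -1/9;  a_1 = 1;  x_2 = (x_1 − 1)/5 = -2/9
  x_2 = -2/9;  a_2 = 2;  x_3 = (x_2 − 2)/5 = -4/9
  x_3 = -4/9;  a_3 = 4;  x_4 = (x_3 − 4)/5 = -8/9
  x_4 = -8/9;  a_4 = 3;  x_5 = (x_4 − 3)/5 = -7/9
Digits: (2, 1, 2, 4, 3).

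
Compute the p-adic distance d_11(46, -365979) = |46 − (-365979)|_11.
d_11(46, -365979) = 1/14641

Step 1 — x − y = 46 − (-365979) = 366025. Step 2 — v_11(366025) = 4 (factor: 366025 = (11^4 · 25); the sign does not affect v_p). Step 3 — |x − y|_11 = 11^{-4} = 1/14641.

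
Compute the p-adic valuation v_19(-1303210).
v_19(-1303210) = 4

v_19(n) is the largest exponent k such that 19^k divides n. Factor out: -1303210 = -19^4 · 10. (Sign doesn't affect v_p.) So v_19(-1303210) = 4.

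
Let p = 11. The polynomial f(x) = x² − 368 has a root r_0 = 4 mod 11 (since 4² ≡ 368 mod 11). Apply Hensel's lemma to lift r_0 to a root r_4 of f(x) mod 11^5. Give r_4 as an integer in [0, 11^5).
r_4 = 46391 (mod 161051)

Hensel's recurrence: r_{i+1} = r_i − f(r_i)·(f′(r_i))^{-1} mod 11^{i+2}, with f′(x) = 2x. Iterate:
  r_0 = 4 (mod 11)
  r_1 = 48 (mod 121)
  r_2 = 1137 (mod 1331)
  r_3 = 2468 (mod 14641)
  r_4 = 46391 (mod 161051)
Final: r_4 = 46391, and one checks f(r_4) ≡ 0 mod 11^5.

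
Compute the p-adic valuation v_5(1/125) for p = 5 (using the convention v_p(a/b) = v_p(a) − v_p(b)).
v_5(1/125) = -3

Factor powers of 5 from the numerator and denominator of the reduced fraction: 1 = 5^0 · 1 and 125 = 5^3 · 1. Apply v_p(a/b) = v_p(a) − v_p(b): v_5(1/125) = 0 − 3 = -3.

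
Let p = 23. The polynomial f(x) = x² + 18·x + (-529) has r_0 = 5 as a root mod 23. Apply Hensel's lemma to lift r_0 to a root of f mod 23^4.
r_3 = 202060 (mod 279841)

Hensel: r_{i+1} = r_i − f(r_i)·(f′(r_i))^{-1} mod 23^{i+2}, f′(x) = 2x + 18. Iterate:
  r_0 = 5 (mod 23)
  r_1 = 511 (mod 529)
  r_2 = 7388 (mod 12167)
  r_3 = 202060 (mod 279841)
Final: r = 202060 satisfies f(r) ≡ 0 mod 23^4.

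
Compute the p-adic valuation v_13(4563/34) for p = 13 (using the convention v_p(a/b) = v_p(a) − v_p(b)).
v_13(4563/34) = 2

Factor powers of 13 from the numerator and denominator of the reduced fraction: 4563 = 13^2 · 27 and 34 = 13^0 · 34. Apply v_p(a/b) = v_p(a) − v_p(b): v_13(4563/34) = 2 − 0 = 2.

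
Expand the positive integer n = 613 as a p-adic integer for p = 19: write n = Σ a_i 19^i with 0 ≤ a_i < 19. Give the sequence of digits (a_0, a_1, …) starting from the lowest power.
(a_0, a_1, …) = (5, 13, 1)

Repeated division by 19 gives the digits low-to-high: 613 = 5 + 13·19^1 + 1·19^2. Digit sequence: (5, 13, 1).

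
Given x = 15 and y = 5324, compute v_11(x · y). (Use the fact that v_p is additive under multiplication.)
v_11(79860) = 3

v_p(x) = 0 (factor: 15 = 11^0 · 15); v_p(y) = 3 (factor: 5324 = 11^3 · 4). Additivity: v_p(xy) = v_p(x) + v_p(y) = 0 + 3 = 3. (Direct check: xy = 79860 = 11^3 · (60).)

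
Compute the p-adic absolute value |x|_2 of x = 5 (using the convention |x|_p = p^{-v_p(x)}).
|5|_2 = 1

Step 1 — compute v_2(x) by factoring powers of 2 out of the numerator and denominator: v_2(5) = 0. Step 2 — apply |x|_p = p^{-v_p(x)} = 2^{0} = 1.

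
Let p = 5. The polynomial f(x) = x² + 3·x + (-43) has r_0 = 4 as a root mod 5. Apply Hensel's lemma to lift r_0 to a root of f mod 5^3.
r_2 = 19 (mod 125)

Hensel: r_{i+1} = r_i − f(r_i)·(f′(r_i))^{-1} mod 5^{i+2}, f′(x) = 2x + 3. Iterate:
  r_0 = 4 (mod 5)
  r_1 = 19 (mod 25)
  r_2 = 19 (mod 125)
Final: r = 19 satisfies f(r) ≡ 0 mod 5^3.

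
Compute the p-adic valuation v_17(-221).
v_17(-221) = 1

v_17(n) is the largest exponent k such that 17^k divides n. Factor out: -221 = -17^1 · 13. (Sign doesn't affect v_p.) So v_17(-221) = 1.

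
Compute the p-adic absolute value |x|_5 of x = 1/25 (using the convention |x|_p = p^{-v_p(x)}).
|1/25|_5 = 25

Step 1 — compute v_5(x) by factoring powers of 5 out of the numerator and denominator: v_5(1/25) = -2. Step 2 — apply |x|_p = p^{-v_p(x)} = 5^{2} = 25.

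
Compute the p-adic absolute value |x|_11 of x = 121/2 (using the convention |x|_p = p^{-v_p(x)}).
|121/2|_11 = 1/121

Step 1 — compute v_11(x) by factoring powers of 11 out of the numerator and denominator: v_11(121/2) = 2. Step 2 — apply |x|_p = p^{-v_p(x)} = 11^{-2} = 1/121.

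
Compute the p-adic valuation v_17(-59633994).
v_17(-59633994) = 5

v_17(n) is the largest exponent k such that 17^k divides n. Factor out: -59633994 = -17^5 · 42. (Sign doesn't affect v_p.) So v_17(-59633994) = 5.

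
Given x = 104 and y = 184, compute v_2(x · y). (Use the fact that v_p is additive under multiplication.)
v_2(19136) = 6

v_p(x) = 3 (factor: 104 = 2^3 · 13); v_p(y) = 3 (factor: 184 = 2^3 · 23). Additivity: v_p(xy) = v_p(x) + v_p(y) = 3 + 3 = 6. (Direct check: xy = 19136 = 2^6 · (299).)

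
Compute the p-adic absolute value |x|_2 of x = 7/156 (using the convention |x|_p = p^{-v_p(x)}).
|7/156|_2 = 4

Step 1 — compute v_2(x) by factoring powers of 2 out of the numerator and denominator: v_2(7/156) = -2. Step 2 — apply |x|_p = p^{-v_p(x)} = 2^{2} = 4.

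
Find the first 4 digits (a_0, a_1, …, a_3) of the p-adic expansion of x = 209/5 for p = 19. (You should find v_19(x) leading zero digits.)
(a_0, …, a_3) = (0, 6, 15, 3)

v_19(209/5) = 1, so a_0 = ... = a_0 = 0. Factor out: x = 19^1 · u with u = 11/5 a unit in ℤ_19. Expand u iteratively via a_{v+i} = u_i mod 19, u_{i+1} = (u_i − a_{v+i})/19:
  u_0 = 11/5;  a_1 = 6;  u_1 = (u_0 − 6)/19 = -1/5
  u_1 = -1/5;  a_2 = 15;  u_2 = (u_1 − 15)/19 = -4/5
  u_2 = -4/5;  a_3 = 3;  u_3 = (u_2 − 3)/19 = -1/5
Digits: (0, 6, 15, 3).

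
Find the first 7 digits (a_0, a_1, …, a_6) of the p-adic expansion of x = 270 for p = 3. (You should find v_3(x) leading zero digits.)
(a_0, …, a_6) = (0, 0, 0, 1, 0, 1, 0)

v_3(270) = 3, so a_0 = ... = a_2 = 0. Factor out: x = 3^3 · u with u = 10 a unit in ℤ_3. Expand u iteratively via a_{v+i} = u_i mod 3, u_{i+1} = (u_i − a_{v+i})/3:
  u_0 = 10;  a_3 = 1;  u_1 = (u_0 − 1)/3 = 3
  u_1 = 3;  a_4 = 0;  u_2 = (u_1 − 0)/3 = 1
  u_2 = 1;  a_5 = 1;  u_3 = (u_2 − 1)/3 = 0
  u_3 = 0;  a_6 = 0;  u_4 = (u_3 − 0)/3 = 0
Digits: (0, 0, 0, 1, 0, 1, 0).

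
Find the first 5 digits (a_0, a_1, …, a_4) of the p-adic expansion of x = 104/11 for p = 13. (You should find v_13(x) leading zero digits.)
(a_0, …, a_4) = (0, 9, 10, 11, 5)

v_13(104/11) = 1, so a_0 = ... = a_0 = 0. Factor out: x = 13^1 · u with u = 8/11 a unit in ℤ_13. Expand u iteratively via a_{v+i} = u_i mod 13, u_{i+1} = (u_i − a_{v+i})/13:
  u_0 = 8/11;  a_1 = 9;  u_1 = (u_0 − 9)/13 = -7/11
  u_1 = -7/11;  a_2 = 10;  u_2 = (u_1 − 10)/13 = -9/11
  u_2 = -9/11;  a_3 = 11;  u_3 = (u_2 − 11)/13 = -10/11
  u_3 = -10/11;  a_4 = 5;  u_4 = (u_3 − 5)/13 = -5/11
Digits: (0, 9, 10, 11, 5).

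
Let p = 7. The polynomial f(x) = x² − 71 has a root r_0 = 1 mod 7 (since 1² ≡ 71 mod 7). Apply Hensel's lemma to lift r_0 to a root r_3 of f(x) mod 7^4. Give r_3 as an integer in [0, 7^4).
r_3 = 1653 (mod 2401)

Hensel's recurrence: r_{i+1} = r_i − f(r_i)·(f′(r_i))^{-1} mod 7^{i+2}, with f′(x) = 2x. Iterate:
  r_0 = 1 (mod 7)
  r_1 = 36 (mod 49)
  r_2 = 281 (mod 343)
  r_3 = 1653 (mod 2401)
Final: r_3 = 1653, and one checks f(r_3) ≡ 0 mod 7^4.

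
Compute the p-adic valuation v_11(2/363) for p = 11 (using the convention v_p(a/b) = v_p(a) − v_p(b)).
v_11(2/363) = -2

Factor powers of 11 from the numerator and denominator of the reduced fraction: 2 = 11^0 · 2 and 363 = 11^2 · 3. Apply v_p(a/b) = v_p(a) − v_p(b): v_11(2/363) = 0 − 2 = -2.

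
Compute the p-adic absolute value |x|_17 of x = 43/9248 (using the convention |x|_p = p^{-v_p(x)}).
|43/9248|_17 = 289

Step 1 — compute v_17(x) by factoring powers of 17 out of the numerator and denominator: v_17(43/9248) = -2. Step 2 — apply |x|_p = p^{-v_p(x)} = 17^{2} = 289.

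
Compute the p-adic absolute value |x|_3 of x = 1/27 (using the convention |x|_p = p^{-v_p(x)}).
|1/27|_3 = 27

Step 1 — compute v_3(x) by factoring powers of 3 out of the numerator and denominator: v_3(1/27) = -3. Step 2 — apply |x|_p = p^{-v_p(x)} = 3^{3} = 27.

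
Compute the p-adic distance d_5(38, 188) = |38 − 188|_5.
d_5(38, 188) = 1/25

Step 1 — x − y = 38 − 188 = -150. Step 2 — v_5(-150) = 2 (factor: -150 = −(5^2 · 6); the sign does not affect v_p). Step 3 — |x − y|_5 = 5^{-2} = 1/25.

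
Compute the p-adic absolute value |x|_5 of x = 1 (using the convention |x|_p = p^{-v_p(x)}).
|1|_5 = 1

Step 1 — compute v_5(x) by factoring powers of 5 out of the numerator and denominator: v_5(1) = 0. Step 2 — apply |x|_p = p^{-v_p(x)} = 5^{0} = 1.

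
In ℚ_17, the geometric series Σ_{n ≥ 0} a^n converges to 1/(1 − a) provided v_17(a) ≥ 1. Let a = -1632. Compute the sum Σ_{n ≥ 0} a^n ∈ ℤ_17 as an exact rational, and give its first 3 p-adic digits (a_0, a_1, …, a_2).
Σ a^n = 1/(1 − a) = 1/1633;  first 3 digits = (1, 6, 13)

v_17(a) = 1 ≥ 1, so the series converges in ℤ_17 to 1/(1 − a) = 1/(1 − (-1632)) = 1/1633. Expand this rational in ℤ_17: compute digits iteratively via d_i = x_i mod 17, x_{i+1} = (x_i − d_i)/17. The first 3 digits are (1, 6, 13).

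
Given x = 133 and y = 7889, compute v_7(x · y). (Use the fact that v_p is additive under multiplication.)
v_7(1049237) = 4

v_p(x) = 1 (factor: 133 = 7^1 · 19); v_p(y) = 3 (factor: 7889 = 7^3 · 23). Additivity: v_p(xy) = v_p(x) + v_p(y) = 1 + 3 = 4. (Direct check: xy = 1049237 = 7^4 · (437).)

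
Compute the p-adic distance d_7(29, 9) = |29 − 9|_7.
d_7(29, 9) = 1

Step 1 — x − y = 29 − 9 = 20. Step 2 — v_7(20) = 0 (factor: 20 = (7^0 · 20); the sign does not affect v_p). Step 3 — |x − y|_7 = 7^{0} = 1.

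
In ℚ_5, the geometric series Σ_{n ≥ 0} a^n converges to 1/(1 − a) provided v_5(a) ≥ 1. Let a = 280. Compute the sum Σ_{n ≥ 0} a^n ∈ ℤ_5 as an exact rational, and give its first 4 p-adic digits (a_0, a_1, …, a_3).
Σ a^n = 1/(1 − a) = -1/279;  first 4 digits = (1, 1, 2, 0)

v_5(a) = 1 ≥ 1, so the series converges in ℤ_5 to 1/(1 − a) = 1/(1 − 280) = -1/279. Expand this rational in ℤ_5: compute digits iteratively via d_i = x_i mod 5, x_{i+1} = (x_i − d_i)/5. The first 4 digits are (1, 1, 2, 0).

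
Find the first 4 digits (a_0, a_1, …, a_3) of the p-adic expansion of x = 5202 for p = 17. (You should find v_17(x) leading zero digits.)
(a_0, …, a_3) = (0, 0, 1, 1)

v_17(5202) = 2, so a_0 = ... = a_1 = 0. Factor out: x = 17^2 · u with u = 18 a unit in ℤ_17. Expand u iteratively via a_{v+i} = u_i mod 17, u_{i+1} = (u_i − a_{v+i})/17:
  u_0 = 18;  a_2 = 1;  u_1 = (u_0 − 1)/17 = 1
  u_1 = 1;  a_3 = 1;  u_2 = (u_1 − 1)/17 = 0
Digits: (0, 0, 1, 1).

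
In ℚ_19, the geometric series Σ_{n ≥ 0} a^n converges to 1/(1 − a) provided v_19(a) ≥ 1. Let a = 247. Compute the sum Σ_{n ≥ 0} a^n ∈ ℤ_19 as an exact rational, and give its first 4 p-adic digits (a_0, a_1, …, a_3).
Σ a^n = 1/(1 − a) = -1/246;  first 4 digits = (1, 13, 17, 1)

v_19(a) = 1 ≥ 1, so the series converges in ℤ_19 to 1/(1 − a) = 1/(1 − 247) = -1/246. Expand this rational in ℤ_19: compute digits iteratively via d_i = x_i mod 19, x_{i+1} = (x_i − d_i)/19. The first 4 digits are (1, 13, 17, 1).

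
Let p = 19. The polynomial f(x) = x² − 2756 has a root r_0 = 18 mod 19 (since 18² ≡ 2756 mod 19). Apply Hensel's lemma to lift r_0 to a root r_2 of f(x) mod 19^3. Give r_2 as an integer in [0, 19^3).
r_2 = 1690 (mod 6859)

Hensel's recurrence: r_{i+1} = r_i − f(r_i)·(f′(r_i))^{-1} mod 19^{i+2}, with f′(x) = 2x. Iterate:
  r_0 = 18 (mod 19)
  r_1 = 246 (mod 361)
  r_2 = 1690 (mod 6859)
Final: r_2 = 1690, and one checks f(r_2) ≡ 0 mod 19^3.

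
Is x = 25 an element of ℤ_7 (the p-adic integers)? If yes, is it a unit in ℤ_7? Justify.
x ∈ ℤ_7^× (unit); v_7(x) = 0

ℤ_7 = {x ∈ ℚ_7 : v_7(x) ≥ 0} and ℤ_7^× = {x ∈ ℤ_7 : v_7(x) = 0}. Here v_7(25) = v_7(num) − v_7(den) = 0; compare against these criteria.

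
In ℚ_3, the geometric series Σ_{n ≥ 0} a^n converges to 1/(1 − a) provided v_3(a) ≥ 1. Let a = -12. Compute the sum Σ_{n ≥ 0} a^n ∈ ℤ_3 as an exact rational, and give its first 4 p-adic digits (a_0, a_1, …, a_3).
Σ a^n = 1/(1 − a) = 1/13;  first 4 digits = (1, 2, 2, 0)

v_3(a) = 1 ≥ 1, so the series converges in ℤ_3 to 1/(1 − a) = 1/(1 − (-12)) = 1/13. Expand this rational in ℤ_3: compute digits iteratively via d_i = x_i mod 3, x_{i+1} = (x_i − d_i)/3. The first 4 digits are (1, 2, 2, 0).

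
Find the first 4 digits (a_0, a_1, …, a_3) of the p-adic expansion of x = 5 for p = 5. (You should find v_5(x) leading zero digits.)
(a_0, …, a_3) = (0, 1, 0, 0)

v_5(5) = 1, so a_0 = ... = a_0 = 0. Factor out: x = 5^1 · u with u = 1 a unit in ℤ_5. Expand u iteratively via a_{v+i} = u_i mod 5, u_{i+1} = (u_i − a_{v+i})/5:
  u_0 = 1;  a_1 = 1;  u_1 = (u_0 − 1)/5 = 0
  u_1 = 0;  a_2 = 0;  u_2 = (u_1 − 0)/5 = 0
  u_2 = 0;  a_3 = 0;  u_3 = (u_2 − 0)/5 = 0
Digits: (0, 1, 0, 0).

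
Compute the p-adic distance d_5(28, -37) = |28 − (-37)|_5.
d_5(28, -37) = 1/5

Step 1 — x − y = 28 − (-37) = 65. Step 2 — v_5(65) = 1 (factor: 65 = (5^1 · 13); the sign does not affect v_p). Step 3 — |x − y|_5 = 5^{-1} = 1/5.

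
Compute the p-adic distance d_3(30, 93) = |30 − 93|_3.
d_3(30, 93) = 1/9

Step 1 — x − y = 30 − 93 = -63. Step 2 — v_3(-63) = 2 (factor: -63 = −(3^2 · 7); the sign does not affect v_p). Step 3 — |x − y|_3 = 3^{-2} = 1/9.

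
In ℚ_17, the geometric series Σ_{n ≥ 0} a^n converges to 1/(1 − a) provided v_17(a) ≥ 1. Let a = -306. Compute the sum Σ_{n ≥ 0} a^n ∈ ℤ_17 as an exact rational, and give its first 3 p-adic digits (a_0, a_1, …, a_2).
Σ a^n = 1/(1 − a) = 1/307;  first 3 digits = (1, 16, 16)

v_17(a) = 1 ≥ 1, so the series converges in ℤ_17 to 1/(1 − a) = 1/(1 − (-306)) = 1/307. Expand this rational in ℤ_17: compute digits iteratively via d_i = x_i mod 17, x_{i+1} = (x_i − d_i)/17. The first 3 digits are (1, 16, 16).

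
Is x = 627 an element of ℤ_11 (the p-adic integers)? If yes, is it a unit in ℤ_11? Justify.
x ∈ ℤ_11 but not a unit; v_11(x) = 1 > 0

ℤ_11 = {x ∈ ℚ_11 : v_11(x) ≥ 0} and ℤ_11^× = {x ∈ ℤ_11 : v_11(x) = 0}. Here v_11(627) = v_11(num) − v_11(den) = 1; compare against these criteria.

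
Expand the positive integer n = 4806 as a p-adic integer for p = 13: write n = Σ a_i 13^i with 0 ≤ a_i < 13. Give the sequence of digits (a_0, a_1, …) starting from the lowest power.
(a_0, a_1, …) = (9, 5, 2, 2)

Repeated division by 13 gives the digits low-to-high: 4806 = 9 + 5·13^1 + 2·13^2 + 2·13^3. Digit sequence: (9, 5, 2, 2).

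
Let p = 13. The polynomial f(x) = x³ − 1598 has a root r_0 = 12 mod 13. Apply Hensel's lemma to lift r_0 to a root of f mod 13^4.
r_3 = 18784 (mod 28561)

Hensel: r_{i+1} = r_i − f(r_i)/f′(r_i) mod 13^{i+2}, where f′(x) = 3x². Iterate:
  r_0 = 12 (mod 13)
  r_1 = 25 (mod 169)
  r_2 = 1208 (mod 2197)
  r_3 = 18784 (mod 28561)
Final: r = 18784 with f(r) ≡ 0 mod 13^4.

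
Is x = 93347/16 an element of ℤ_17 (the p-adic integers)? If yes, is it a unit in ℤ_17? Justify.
x ∈ ℤ_17 but not a unit; v_17(x) = 3 > 0

ℤ_17 = {x ∈ ℚ_17 : v_17(x) ≥ 0} and ℤ_17^× = {x ∈ ℤ_17 : v_17(x) = 0}. Here v_17(93347/16) = v_17(num) − v_17(den) = 3; compare against these criteria.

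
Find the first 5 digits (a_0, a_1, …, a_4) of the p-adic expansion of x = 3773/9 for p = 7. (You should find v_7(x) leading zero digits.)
(a_0, …, a_4) = (0, 0, 0, 2, 3)

v_7(3773/9) = 3, so a_0 = ... = a_2 = 0. Factor out: x = 7^3 · u with u = 11/9 a unit in ℤ_7. Expand u iteratively via a_{v+i} = u_i mod 7, u_{i+1} = (u_i − a_{v+i})/7:
  u_0 = 11/9;  a_3 = 2;  u_1 = (u_0 − 2)/7 = -1/9
  u_1 = -1/9;  a_4 = 3;  u_2 = (u_1 − 3)/7 = -4/9
Digits: (0, 0, 0, 2, 3).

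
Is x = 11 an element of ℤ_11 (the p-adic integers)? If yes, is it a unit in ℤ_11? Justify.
x ∈ ℤ_11 but not a unit; v_11(x) = 1 > 0

ℤ_11 = {x ∈ ℚ_11 : v_11(x) ≥ 0} and ℤ_11^× = {x ∈ ℤ_11 : v_11(x) = 0}. Here v_11(11) = v_11(num) − v_11(den) = 1; compare against these criteria.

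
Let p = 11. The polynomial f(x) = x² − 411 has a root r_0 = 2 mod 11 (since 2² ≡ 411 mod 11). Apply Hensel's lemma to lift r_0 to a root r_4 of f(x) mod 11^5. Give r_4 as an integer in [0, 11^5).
r_4 = 91247 (mod 161051)

Hensel's recurrence: r_{i+1} = r_i − f(r_i)·(f′(r_i))^{-1} mod 11^{i+2}, with f′(x) = 2x. Iterate:
  r_0 = 2 (mod 11)
  r_1 = 13 (mod 121)
  r_2 = 739 (mod 1331)
  r_3 = 3401 (mod 14641)
  r_4 = 91247 (mod 161051)
Final: r_4 = 91247, and one checks f(r_4) ≡ 0 mod 11^5.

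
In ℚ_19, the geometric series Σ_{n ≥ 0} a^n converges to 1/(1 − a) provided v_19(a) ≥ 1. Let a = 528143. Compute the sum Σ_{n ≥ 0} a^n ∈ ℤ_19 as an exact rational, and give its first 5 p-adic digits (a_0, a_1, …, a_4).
Σ a^n = 1/(1 − a) = -1/528142;  first 5 digits = (1, 0, 0, 1, 4)

v_19(a) = 3 ≥ 1, so the series converges in ℤ_19 to 1/(1 − a) = 1/(1 − 528143) = -1/528142. Expand this rational in ℤ_19: compute digits iteratively via d_i = x_i mod 19, x_{i+1} = (x_i − d_i)/19. The first 5 digits are (1, 0, 0, 1, 4).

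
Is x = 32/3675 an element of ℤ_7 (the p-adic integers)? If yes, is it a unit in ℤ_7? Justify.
x ∉ ℤ_7 (v_7(x) = -2 < 0)

ℤ_7 = {x ∈ ℚ_7 : v_7(x) ≥ 0} and ℤ_7^× = {x ∈ ℤ_7 : v_7(x) = 0}. Here v_7(32/3675) = v_7(num) − v_7(den) = -2; compare against these criteria.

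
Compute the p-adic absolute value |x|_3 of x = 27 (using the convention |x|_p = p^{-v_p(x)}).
|27|_3 = 1/27

Step 1 — compute v_3(x) by factoring powers of 3 out of the numerator and denominator: v_3(27) = 3. Step 2 — apply |x|_p = p^{-v_p(x)} = 3^{-3} = 1/27.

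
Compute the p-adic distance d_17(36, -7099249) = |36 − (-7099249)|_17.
d_17(36, -7099249) = 1/1419857

Step 1 — x − y = 36 − (-7099249) = 7099285. Step 2 — v_17(7099285) = 5 (factor: 7099285 = (17^5 · 5); the sign does not affect v_p). Step 3 — |x − y|_17 = 17^{-5} = 1/1419857.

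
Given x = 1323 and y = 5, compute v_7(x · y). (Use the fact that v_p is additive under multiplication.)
v_7(6615) = 2

v_p(x) = 2 (factor: 1323 = 7^2 · 27); v_p(y) = 0 (factor: 5 = 7^0 · 5). Additivity: v_p(xy) = v_p(x) + v_p(y) = 2 + 0 = 2. (Direct check: xy = 6615 = 7^2 · (135).)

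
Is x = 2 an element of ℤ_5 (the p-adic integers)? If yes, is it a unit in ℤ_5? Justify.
x ∈ ℤ_5^× (unit); v_5(x) = 0

ℤ_5 = {x ∈ ℚ_5 : v_5(x) ≥ 0} and ℤ_5^× = {x ∈ ℤ_5 : v_5(x) = 0}. Here v_5(2) = v_5(num) − v_5(den) = 0; compare against these criteria.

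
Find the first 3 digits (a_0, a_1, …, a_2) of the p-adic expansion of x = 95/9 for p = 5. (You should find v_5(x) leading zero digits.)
(a_0, …, a_2) = (0, 1, 3)

v_5(95/9) = 1, so a_0 = ... = a_0 = 0. Factor out: x = 5^1 · u with u = 19/9 a unit in ℤ_5. Expand u iteratively via a_{v+i} = u_i mod 5, u_{i+1} = (u_i − a_{v+i})/5:
  u_0 = 19/9;  a_1 = 1;  u_1 = (u_0 − 1)/5 = 2/9
  u_1 = 2/9;  a_2 = 3;  u_2 = (u_1 − 3)/5 = -5/9
Digits: (0, 1, 3).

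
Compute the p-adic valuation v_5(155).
v_5(155) = 1

v_5(n) is the largest exponent k such that 5^k divides n. Factor out: 155 = 5^1 · 31. (Sign doesn't affect v_p.) So v_5(155) = 1.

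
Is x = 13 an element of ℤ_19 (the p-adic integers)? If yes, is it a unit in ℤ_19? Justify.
x ∈ ℤ_19^× (unit); v_19(x) = 0

ℤ_19 = {x ∈ ℚ_19 : v_19(x) ≥ 0} and ℤ_19^× = {x ∈ ℤ_19 : v_19(x) = 0}. Here v_19(13) = v_19(num) − v_19(den) = 0; compare against these criteria.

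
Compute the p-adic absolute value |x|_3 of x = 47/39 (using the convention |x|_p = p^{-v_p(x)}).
|47/39|_3 = 3

Step 1 — compute v_3(x) by factoring powers of 3 out of the numerator and denominator: v_3(47/39) = -1. Step 2 — apply |x|_p = p^{-v_p(x)} = 3^{1} = 3.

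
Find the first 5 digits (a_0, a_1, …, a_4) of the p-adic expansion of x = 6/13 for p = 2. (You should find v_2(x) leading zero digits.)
(a_0, …, a_4) = (0, 1, 1, 1, 1)

v_2(6/13) = 1, so a_0 = ... = a_0 = 0. Factor out: x = 2^1 · u with u = 3/13 a unit in ℤ_2. Expand u iteratively via a_{v+i} = u_i mod 2, u_{i+1} = (u_i − a_{v+i})/2:
  u_0 = 3/13;  a_1 = 1;  u_1 = (u_0 − 1)/2 = -5/13
  u_1 = -5/13;  a_2 = 1;  u_2 = (u_1 − 1)/2 = -9/13
  u_2 = -9/13;  a_3 = 1;  u_3 = (u_2 − 1)/2 = -11/13
  u_3 = -11/13;  a_4 = 1;  u_4 = (u_3 − 1)/2 = -12/13
Digits: (0, 1, 1, 1, 1).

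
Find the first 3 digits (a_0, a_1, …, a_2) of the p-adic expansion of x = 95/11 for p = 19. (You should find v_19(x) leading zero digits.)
(a_0, …, a_2) = (0, 16, 13)

v_19(95/11) = 1, so a_0 = ... = a_0 = 0. Factor out: x = 19^1 · u with u = 5/11 a unit in ℤ_19. Expand u iteratively via a_{v+i} = u_i mod 19, u_{i+1} = (u_i − a_{v+i})/19:
  u_0 = 5/11;  a_1 = 16;  u_1 = (u_0 − 16)/19 = -9/11
  u_1 = -9/11;  a_2 = 13;  u_2 = (u_1 − 13)/19 = -8/11
Digits: (0, 16, 13).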